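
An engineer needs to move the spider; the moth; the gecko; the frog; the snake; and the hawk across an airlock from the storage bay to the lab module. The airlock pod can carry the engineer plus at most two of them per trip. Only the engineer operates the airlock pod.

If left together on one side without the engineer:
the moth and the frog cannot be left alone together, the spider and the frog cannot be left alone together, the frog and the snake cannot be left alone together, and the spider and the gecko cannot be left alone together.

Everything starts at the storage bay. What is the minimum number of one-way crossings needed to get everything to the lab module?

7

Counting alone: the engineer can take at most 2 across per trip to the lab module, so moving all 6 needs at least 3 loaded trips out, with a return between consecutive ones — at least 5 crossings.
The safety rule pushes this higher. Following every safe sequence of crossings, the most of the 6 that can be at the lab module as the airlock pod arrives there on crossing 5 is 5 — never all 6.
So no plan with fewer than 7 crossings exists, and this one achieves 7:
1. Engineer goes to the lab module with the frog and the spider.
2. Engineer goes back to the storage bay with the spider.
3. Engineer goes to the lab module with the moth and the spider.
4. Engineer goes back to the storage bay with the frog.
5. Engineer goes to the lab module with the hawk and the snake.
6. Engineer goes back to the storage bay alone.
7. Engineer goes to the lab module with the frog and the gecko.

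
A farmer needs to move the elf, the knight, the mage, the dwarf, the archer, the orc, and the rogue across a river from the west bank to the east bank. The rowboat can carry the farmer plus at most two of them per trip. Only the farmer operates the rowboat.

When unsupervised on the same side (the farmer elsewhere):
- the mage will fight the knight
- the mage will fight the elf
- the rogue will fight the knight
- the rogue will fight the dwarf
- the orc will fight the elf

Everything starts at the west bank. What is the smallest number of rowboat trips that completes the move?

Whatever the first load, the items left behind include a forbidden pair without the farmer. No opening move is safe, so no plan exists.

impossible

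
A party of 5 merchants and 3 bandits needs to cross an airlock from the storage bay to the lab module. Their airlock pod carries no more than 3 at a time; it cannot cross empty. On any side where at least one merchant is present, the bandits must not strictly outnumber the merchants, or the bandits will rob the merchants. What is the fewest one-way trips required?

Counting alone: each trip to the lab module takes at most 3 across and each return brings at least 1 back, so after t trips out (and t−1 returns) at most 3t − (t−1) of the 8 are across; that first reaches 8 at t = 4, so at least 7 crossings are needed.
The plan below uses exactly 7 crossings, so it is optimal:
1. 2 bandits → the lab module.  (the storage bay: 5M 1B; the lab module: 0M 2B)
2. 1 bandit ← the storage bay.  (the storage bay: 5M 2B; the lab module: 0M 1B)
3. 2 merchants and 1 bandit → the lab module.  (the storage bay: 3M 1B; the lab module: 2M 2B)
4. 1 bandit ← the storage bay.  (the storage bay: 3M 2B; the lab module: 2M 1B)
5. 1 merchant and 2 bandits → the lab module.  (the storage bay: 2M 0B; the lab module: 3M 3B)
6. 1 bandit ← the storage bay.  (the storage bay: 2M 1B; the lab module: 3M 2B)
7. 2 merchants and 1 bandit → the lab module.  (the storage bay: 0M 0B; the lab module: 5M 3B)

7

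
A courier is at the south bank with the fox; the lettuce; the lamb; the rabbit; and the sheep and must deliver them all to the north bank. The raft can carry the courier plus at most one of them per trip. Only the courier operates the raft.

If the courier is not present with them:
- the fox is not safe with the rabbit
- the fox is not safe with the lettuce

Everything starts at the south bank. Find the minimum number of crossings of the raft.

Counting alone: the courier can take at most 1 across per trip to the north bank, so moving all 5 needs at least 5 loaded trips out, with a return between consecutive ones — at least 9 crossings.
The safety rule pushes this higher. Following every safe sequence of crossings, the most of the 5 that can be at the north bank as the raft arrives there on crossing 9 is 4 — never all 5.
So no plan with fewer than 11 crossings exists, and this one achieves 11:
1. Courier goes to the north bank with the fox.  [the south bank: the lamb, the lettuce, the rabbit, the sheep | the north bank: the fox]
2. Courier goes back to the south bank alone.  [the south bank: the lamb, the lettuce, the rabbit, the sheep | the north bank: the fox]
3. Courier goes to the north bank with the lettuce.  [the south bank: the lamb, the rabbit, the sheep | the north bank: the fox, the lettuce]
4. Courier goes back to the south bank with the fox.  [the south bank: the fox, the lamb, the rabbit, the sheep | the north bank: the lettuce]
5. Courier goes to the north bank with the rabbit.  [the south bank: the fox, the lamb, the sheep | the north bank: the lettuce, the rabbit]
6. Courier goes back to the south bank alone.  [the south bank: the fox, the lamb, the sheep | the north bank: the lettuce, the rabbit]
7. Courier goes to the north bank with the lamb.  [the south bank: the fox, the sheep | the north bank: the lamb, the lettuce, the rabbit]
8. Courier goes back to the south bank alone.  [the south bank: the fox, the sheep | the north bank: the lamb, the lettuce, the rabbit]
9. Courier goes to the north bank with the sheep.  [the south bank: the fox | the north bank: the lamb, the lettuce, the rabbit, the sheep]
10. Courier goes back to the south bank alone.  [the south bank: the fox | the north bank: the lamb, the lettuce, the rabbit, the sheep]
11. Courier goes to the north bank with the fox.  [the south bank: — | the north bank: the fox, the lamb, the lettuce, the rabbit, the sheep]

11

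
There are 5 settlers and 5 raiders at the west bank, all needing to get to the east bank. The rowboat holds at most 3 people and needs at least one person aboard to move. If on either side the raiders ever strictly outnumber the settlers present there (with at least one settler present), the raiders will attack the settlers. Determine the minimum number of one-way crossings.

11

Counting alone: each trip to the east bank takes at most 3 across and each return brings at least 1 back, so after t trips out (and t−1 returns) at most 3t − (t−1) of the 10 are across; that first reaches 10 at t = 5, so at least 9 crossings are needed.
The safety rule pushes this higher. Following every safe sequence of crossings, the most of the 10 that can be at the east bank as the rowboat arrives there on crossing 9 is 9 — never all 10.
So no plan with fewer than 11 crossings exists, and this one achieves 11:
1. 2 raiders → the east bank.  (the west bank: 5S 3R; the east bank: 0S 2R)
2. 1 raider ← the west bank.  (the west bank: 5S 4R; the east bank: 0S 1R)
3. 3 raiders → the east bank.  (the west bank: 5S 1R; the east bank: 0S 4R)
4. 1 raider ← the west bank.  (the west bank: 5S 2R; the east bank: 0S 3R)
5. 3 settlers → the east bank.  (the west bank: 2S 2R; the east bank: 3S 3R)
6. 1 settler and 1 raider ← the west bank.  (the west bank: 3S 3R; the east bank: 2S 2R)
7. 3 settlers → the east bank.  (the west bank: 0S 3R; the east bank: 5S 2R)
8. 1 raider ← the west bank.  (the west bank: 0S 4R; the east bank: 5S 1R)
9. 2 raiders → the east bank.  (the west bank: 0S 2R; the east bank: 5S 3R)
10. 1 raider ← the west bank.  (the west bank: 0S 3R; the east bank: 5S 2R)
11. 3 raiders → the east bank.  (the west bank: 0S 0R; the east bank: 5S 5R)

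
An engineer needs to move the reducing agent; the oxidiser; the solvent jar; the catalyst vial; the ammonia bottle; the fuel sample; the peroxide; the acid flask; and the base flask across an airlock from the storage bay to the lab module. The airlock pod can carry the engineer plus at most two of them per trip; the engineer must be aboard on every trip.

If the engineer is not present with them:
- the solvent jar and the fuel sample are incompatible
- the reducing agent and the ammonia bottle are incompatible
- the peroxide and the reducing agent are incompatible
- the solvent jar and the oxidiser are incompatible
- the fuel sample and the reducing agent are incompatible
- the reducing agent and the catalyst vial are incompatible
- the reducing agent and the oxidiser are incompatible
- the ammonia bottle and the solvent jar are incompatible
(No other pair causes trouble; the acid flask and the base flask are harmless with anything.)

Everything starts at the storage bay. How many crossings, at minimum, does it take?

11

Counting alone: the engineer can take at most 2 across per trip to the lab module, so moving all 9 needs at least 5 loaded trips out, with a return between consecutive ones — at least 9 crossings.
The safety rule pushes this higher. Following every safe sequence of crossings, the most of the 9 that can be at the lab module as the airlock pod arrives there on crossing 9 is 7 — never all 9.
So no plan with fewer than 11 crossings exists, and this one achieves 11:
1. Engineer goes to the lab module with the reducing agent and the solvent jar.  [the storage bay: the acid flask, the ammonia bottle, the base flask, the catalyst vial, the fuel sample, the oxidiser, the peroxide | the lab module: the reducing agent, the solvent jar]
2. Engineer goes back to the storage bay alone.  [the storage bay: the acid flask, the ammonia bottle, the base flask, the catalyst vial, the fuel sample, the oxidiser, the peroxide | the lab module: the reducing agent, the solvent jar]
3. Engineer goes to the lab module with the ammonia bottle and the oxidiser.  [the storage bay: the acid flask, the base flask, the catalyst vial, the fuel sample, the peroxide | the lab module: the ammonia bottle, the oxidiser, the reducing agent, the solvent jar]
4. Engineer goes back to the storage bay with the reducing agent and the solvent jar.  [the storage bay: the acid flask, the base flask, the catalyst vial, the fuel sample, the peroxide, the reducing agent, the solvent jar | the lab module: the ammonia bottle, the oxidiser]
5. Engineer goes to the lab module with the fuel sample and the reducing agent.  [the storage bay: the acid flask, the base flask, the catalyst vial, the peroxide, the solvent jar | the lab module: the ammonia bottle, the fuel sample, the oxidiser, the reducing agent]
6. Engineer goes back to the storage bay with the reducing agent.  [the storage bay: the acid flask, the base flask, the catalyst vial, the peroxide, the reducing agent, the solvent jar | the lab module: the ammonia bottle, the fuel sample, the oxidiser]
7. Engineer goes to the lab module with the catalyst vial and the peroxide.  [the storage bay: the acid flask, the base flask, the reducing agent, the solvent jar | the lab module: the ammonia bottle, the catalyst vial, the fuel sample, the oxidiser, the peroxide]
8. Engineer goes back to the storage bay alone.  [the storage bay: the acid flask, the base flask, the reducing agent, the solvent jar | the lab module: the ammonia bottle, the catalyst vial, the fuel sample, the oxidiser, the peroxide]
9. Engineer goes to the lab module with the acid flask and the base flask.  [the storage bay: the reducing agent, the solvent jar | the lab module: the acid flask, the ammonia bottle, the base flask, the catalyst vial, the fuel sample, the oxidiser, the peroxide]
10. Engineer goes back to the storage bay alone.  [the storage bay: the reducing agent, the solvent jar | the lab module: the acid flask, the ammonia bottle, the base flask, the catalyst vial, the fuel sample, the oxidiser, the peroxide]
11. Engineer goes to the lab module with the reducing agent and the solvent jar.  [the storage bay: — | the lab module: the acid flask, the ammonia bottle, the base flask, the catalyst vial, the fuel sample, the oxidiser, the peroxide, the reducing agent, the solvent jar]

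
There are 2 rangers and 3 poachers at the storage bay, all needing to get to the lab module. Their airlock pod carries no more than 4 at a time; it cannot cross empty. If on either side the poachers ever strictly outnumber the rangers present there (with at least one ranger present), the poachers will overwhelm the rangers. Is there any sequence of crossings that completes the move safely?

No

The poachers already outnumber the rangers at the storage bay before anyone moves, so the starting position itself is disallowed.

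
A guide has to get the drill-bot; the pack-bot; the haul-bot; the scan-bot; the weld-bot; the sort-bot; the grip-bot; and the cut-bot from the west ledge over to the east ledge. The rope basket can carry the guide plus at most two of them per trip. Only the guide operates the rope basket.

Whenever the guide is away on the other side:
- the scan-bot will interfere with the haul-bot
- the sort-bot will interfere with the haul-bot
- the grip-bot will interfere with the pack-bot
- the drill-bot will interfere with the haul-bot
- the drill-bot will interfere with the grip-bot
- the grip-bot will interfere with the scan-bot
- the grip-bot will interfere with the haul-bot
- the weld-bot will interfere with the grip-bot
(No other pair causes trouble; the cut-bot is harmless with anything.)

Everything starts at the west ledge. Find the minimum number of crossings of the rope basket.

Counting alone: the guide can take at most 2 across per trip to the east ledge, so moving all 8 needs at least 4 loaded trips out, with a return between consecutive ones — at least 7 crossings.
The safety rule pushes this higher. Following every safe sequence of crossings, the most of the 8 that can be at the east ledge as the rope basket arrives there on crossings 7, 9, 11 is 5, 6, 7 respectively — never all 8.
So no plan with fewer than 13 crossings exists, and this one achieves 13:
1. Guide goes to the east ledge with the grip-bot and the haul-bot.  [the west ledge: the cut-bot, the drill-bot, the pack-bot, the scan-bot, the sort-bot, the weld-bot | the east ledge: the grip-bot, the haul-bot]
2. Guide goes back to the west ledge with the haul-bot.  [the west ledge: the cut-bot, the drill-bot, the haul-bot, the pack-bot, the scan-bot, the sort-bot, the weld-bot | the east ledge: the grip-bot]
3. Guide goes to the east ledge with the haul-bot and the pack-bot.  [the west ledge: the cut-bot, the drill-bot, the scan-bot, the sort-bot, the weld-bot | the east ledge: the grip-bot, the haul-bot, the pack-bot]
4. Guide goes back to the west ledge with the grip-bot.  [the west ledge: the cut-bot, the drill-bot, the grip-bot, the scan-bot, the sort-bot, the weld-bot | the east ledge: the haul-bot, the pack-bot]
5. Guide goes to the east ledge with the grip-bot and the weld-bot.  [the west ledge: the cut-bot, the drill-bot, the scan-bot, the sort-bot | the east ledge: the grip-bot, the haul-bot, the pack-bot, the weld-bot]
6. Guide goes back to the west ledge with the grip-bot.  [the west ledge: the cut-bot, the drill-bot, the grip-bot, the scan-bot, the sort-bot | the east ledge: the haul-bot, the pack-bot, the weld-bot]
7. Guide goes to the east ledge with the drill-bot and the scan-bot.  [the west ledge: the cut-bot, the grip-bot, the sort-bot | the east ledge: the drill-bot, the haul-bot, the pack-bot, the scan-bot, the weld-bot]
8. Guide goes back to the west ledge with the haul-bot.  [the west ledge: the cut-bot, the grip-bot, the haul-bot, the sort-bot | the east ledge: the drill-bot, the pack-bot, the scan-bot, the weld-bot]
9. Guide goes to the east ledge with the haul-bot and the sort-bot.  [the west ledge: the cut-bot, the grip-bot | the east ledge: the drill-bot, the haul-bot, the pack-bot, the scan-bot, the sort-bot, the weld-bot]
10. Guide goes back to the west ledge with the haul-bot.  [the west ledge: the cut-bot, the grip-bot, the haul-bot | the east ledge: the drill-bot, the pack-bot, the scan-bot, the sort-bot, the weld-bot]
11. Guide goes to the east ledge with the cut-bot and the haul-bot.  [the west ledge: the grip-bot | the east ledge: the cut-bot, the drill-bot, the haul-bot, the pack-bot, the scan-bot, the sort-bot, the weld-bot]
12. Guide goes back to the west ledge with the haul-bot.  [the west ledge: the grip-bot, the haul-bot | the east ledge: the cut-bot, the drill-bot, the pack-bot, the scan-bot, the sort-bot, the weld-bot]
13. Guide goes to the east ledge with the grip-bot and the haul-bot.  [the west ledge: — | the east ledge: the cut-bot, the drill-bot, the grip-bot, the haul-bot, the pack-bot, the scan-bot, the sort-bot, the weld-bot]

13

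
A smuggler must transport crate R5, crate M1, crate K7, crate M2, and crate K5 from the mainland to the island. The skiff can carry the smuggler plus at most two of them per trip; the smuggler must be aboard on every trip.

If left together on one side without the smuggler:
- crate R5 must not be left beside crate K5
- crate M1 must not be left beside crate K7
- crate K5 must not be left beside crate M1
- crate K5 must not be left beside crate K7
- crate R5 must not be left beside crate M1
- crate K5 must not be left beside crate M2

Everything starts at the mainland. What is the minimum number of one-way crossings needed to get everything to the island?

Counting alone: the smuggler can take at most 2 across per trip to the island, so moving all 5 needs at least 3 loaded trips out, with a return between consecutive ones — at least 5 crossings.
The safety rule pushes this higher. Following every safe sequence of crossings, the most of the 5 that can be at the island as the skiff arrives there on crossing 5 is 4 — never all 5.
So no plan with fewer than 7 crossings exists, and this one achieves 7:
1. Smuggler goes to the island with crate K5 and crate M1.  [the mainland: crate K7, crate M2, crate R5 | the island: crate K5, crate M1]
2. Smuggler goes back to the mainland with crate M1.  [the mainland: crate K7, crate M1, crate M2, crate R5 | the island: crate K5]
3. Smuggler goes to the island with crate K7 and crate R5.  [the mainland: crate M1, crate M2 | the island: crate K5, crate K7, crate R5]
4. Smuggler goes back to the mainland with crate K5.  [the mainland: crate K5, crate M1, crate M2 | the island: crate K7, crate R5]
5. Smuggler goes to the island with crate M1 and crate M2.  [the mainland: crate K5 | the island: crate K7, crate M1, crate M2, crate R5]
6. Smuggler goes back to the mainland with crate M1.  [the mainland: crate K5, crate M1 | the island: crate K7, crate M2, crate R5]
7. Smuggler goes to the island with crate K5 and crate M1.  [the mainland: — | the island: crate K5, crate K7, crate M1, crate M2, crate R5]

7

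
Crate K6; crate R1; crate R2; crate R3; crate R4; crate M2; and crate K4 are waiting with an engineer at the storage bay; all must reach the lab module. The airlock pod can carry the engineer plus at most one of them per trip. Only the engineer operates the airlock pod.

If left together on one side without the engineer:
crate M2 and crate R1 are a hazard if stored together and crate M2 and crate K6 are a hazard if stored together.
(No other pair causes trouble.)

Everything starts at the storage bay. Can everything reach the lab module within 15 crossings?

Yes

Yes — this plan uses 15 crossings (≤ 15):
1. Engineer goes to the lab module with crate M2.  [the storage bay: crate K4, crate K6, crate R1, crate R2, crate R3, crate R4 | the lab module: crate M2]
2. Engineer goes back to the storage bay alone.  [the storage bay: crate K4, crate K6, crate R1, crate R2, crate R3, crate R4 | the lab module: crate M2]
3. Engineer goes to the lab module with crate K6.  [the storage bay: crate K4, crate R1, crate R2, crate R3, crate R4 | the lab module: crate K6, crate M2]
4. Engineer goes back to the storage bay with crate M2.  [the storage bay: crate K4, crate M2, crate R1, crate R2, crate R3, crate R4 | the lab module: crate K6]
5. Engineer goes to the lab module with crate R1.  [the storage bay: crate K4, crate M2, crate R2, crate R3, crate R4 | the lab module: crate K6, crate R1]
6. Engineer goes back to the storage bay alone.  [the storage bay: crate K4, crate M2, crate R2, crate R3, crate R4 | the lab module: crate K6, crate R1]
7. Engineer goes to the lab module with crate R2.  [the storage bay: crate K4, crate M2, crate R3, crate R4 | the lab module: crate K6, crate R1, crate R2]
8. Engineer goes back to the storage bay alone.  [the storage bay: crate K4, crate M2, crate R3, crate R4 | the lab module: crate K6, crate R1, crate R2]
9. Engineer goes to the lab module with crate R3.  [the storage bay: crate K4, crate M2, crate R4 | the lab module: crate K6, crate R1, crate R2, crate R3]
10. Engineer goes back to the storage bay alone.  [the storage bay: crate K4, crate M2, crate R4 | the lab module: crate K6, crate R1, crate R2, crate R3]
11. Engineer goes to the lab module with crate R4.  [the storage bay: crate K4, crate M2 | the lab module: crate K6, crate R1, crate R2, crate R3, crate R4]
12. Engineer goes back to the storage bay alone.  [the storage bay: crate K4, crate M2 | the lab module: crate K6, crate R1, crate R2, crate R3, crate R4]
13. Engineer goes to the lab module with crate K4.  [the storage bay: crate M2 | the lab module: crate K4, crate K6, crate R1, crate R2, crate R3, crate R4]
14. Engineer goes back to the storage bay alone.  [the storage bay: crate M2 | the lab module: crate K4, crate K6, crate R1, crate R2, crate R3, crate R4]
15. Engineer goes to the lab module with crate M2.  [the storage bay: — | the lab module: crate K4, crate K6, crate M2, crate R1, crate R2, crate R3, crate R4]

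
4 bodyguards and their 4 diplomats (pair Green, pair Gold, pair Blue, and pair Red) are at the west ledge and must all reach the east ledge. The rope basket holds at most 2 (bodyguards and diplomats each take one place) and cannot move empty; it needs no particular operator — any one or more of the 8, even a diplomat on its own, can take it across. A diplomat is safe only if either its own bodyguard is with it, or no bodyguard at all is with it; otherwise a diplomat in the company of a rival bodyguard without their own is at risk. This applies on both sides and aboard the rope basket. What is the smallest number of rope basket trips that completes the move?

Following every safe sequence of crossings from the start, the most of the 8 that can be at the east ledge as the rope basket arrives there on crossings 1, 3, 5 is 2, 3, 4 respectively; the best ever achieved is 4 of 8.
From crossing 7 on, no configuration arises that was not already reachable earlier: only 44 distinct safe configurations (who is on which side, and where the rope basket is) can ever be reached, none of them has everyone across, and every continuation just revisits them. So no valid plan exists.

impossible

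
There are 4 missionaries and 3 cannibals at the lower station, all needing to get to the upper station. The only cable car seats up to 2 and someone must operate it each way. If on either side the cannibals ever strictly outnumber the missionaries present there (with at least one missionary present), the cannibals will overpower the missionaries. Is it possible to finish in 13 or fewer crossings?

Yes

Yes — this plan uses 11 crossings (≤ 13):
1. 2 cannibals → the upper station.  (the lower station: 4M 1C; the upper station: 0M 2C)
2. 1 cannibal ← the lower station.  (the lower station: 4M 2C; the upper station: 0M 1C)
3. 2 cannibals → the upper station.  (the lower station: 4M 0C; the upper station: 0M 3C)
4. 1 cannibal ← the lower station.  (the lower station: 4M 1C; the upper station: 0M 2C)
5. 2 missionaries → the upper station.  (the lower station: 2M 1C; the upper station: 2M 2C)
6. 1 cannibal ← the lower station.  (the lower station: 2M 2C; the upper station: 2M 1C)
7. 1 missionary and 1 cannibal → the upper station.  (the lower station: 1M 1C; the upper station: 3M 2C)
8. 1 missionary ← the lower station.  (the lower station: 2M 1C; the upper station: 2M 2C)
9. 1 missionary and 1 cannibal → the upper station.  (the lower station: 1M 0C; the upper station: 3M 3C)
10. 1 cannibal ← the lower station.  (the lower station: 1M 1C; the upper station: 3M 2C)
11. 1 missionary and 1 cannibal → the upper station.  (the lower station: 0M 0C; the upper station: 4M 3C)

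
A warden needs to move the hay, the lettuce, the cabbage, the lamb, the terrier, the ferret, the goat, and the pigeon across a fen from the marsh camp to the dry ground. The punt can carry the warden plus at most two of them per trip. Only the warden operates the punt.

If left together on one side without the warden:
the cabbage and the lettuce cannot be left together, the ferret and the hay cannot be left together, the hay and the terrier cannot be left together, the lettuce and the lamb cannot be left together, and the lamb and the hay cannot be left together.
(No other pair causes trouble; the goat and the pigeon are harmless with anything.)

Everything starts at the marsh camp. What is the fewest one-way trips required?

9

Counting alone: the warden can take at most 2 across per trip to the dry ground, so moving all 8 needs at least 4 loaded trips out, with a return between consecutive ones — at least 7 crossings.
The safety rule pushes this higher. Following every safe sequence of crossings, the most of the 8 that can be at the dry ground as the punt arrives there on crossing 7 is 7 — never all 8.
So no plan with fewer than 9 crossings exists, and this one achieves 9:
1. Warden goes to the dry ground with the hay and the lettuce.
2. Warden goes back to the marsh camp alone.
3. Warden goes to the dry ground with the cabbage and the lamb.
4. Warden goes back to the marsh camp with the hay and the lettuce.
5. Warden goes to the dry ground with the ferret and the terrier.
6. Warden goes back to the marsh camp alone.
7. Warden goes to the dry ground with the goat and the pigeon.
8. Warden goes back to the marsh camp alone.
9. Warden goes to the dry ground with the hay and the lettuce.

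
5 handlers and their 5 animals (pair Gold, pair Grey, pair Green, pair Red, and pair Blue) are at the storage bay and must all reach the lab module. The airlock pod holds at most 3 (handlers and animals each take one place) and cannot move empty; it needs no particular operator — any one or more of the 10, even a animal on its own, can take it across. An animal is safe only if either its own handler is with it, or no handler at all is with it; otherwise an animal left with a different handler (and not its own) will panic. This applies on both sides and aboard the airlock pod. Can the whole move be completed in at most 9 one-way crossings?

Counting alone: each trip to the lab module takes at most 3 across and each return brings at least 1 back, so after t trips out (and t−1 returns) at most 3t − (t−1) of the 10 are across; that first reaches 10 at t = 5, so at least 9 crossings are needed.
The safety rule pushes this higher. Following every safe sequence of crossings, the most of the 10 that can be at the lab module as the airlock pod arrives there on crossing 9 is 9 — never all 10.
So the move cannot be finished within 9 crossings. (The shortest complete plan takes 11:)
1. animal Gold and handler Gold cross → the lab module.
2. handler Gold crosses ← the storage bay.
3. animal Green, animal Grey, and animal Red cross → the lab module.
4. animal Gold crosses ← the storage bay.
5. handler Green, handler Grey, and handler Red cross → the lab module.
6. animal Grey and handler Grey cross ← the storage bay.
7. handler Blue, handler Gold, and handler Grey cross → the lab module.
8. animal Green crosses ← the storage bay.
9. animal Gold and animal Grey cross → the lab module.
10. animal Gold crosses ← the storage bay.
11. animal Blue, animal Gold, and animal Green cross → the lab module.

No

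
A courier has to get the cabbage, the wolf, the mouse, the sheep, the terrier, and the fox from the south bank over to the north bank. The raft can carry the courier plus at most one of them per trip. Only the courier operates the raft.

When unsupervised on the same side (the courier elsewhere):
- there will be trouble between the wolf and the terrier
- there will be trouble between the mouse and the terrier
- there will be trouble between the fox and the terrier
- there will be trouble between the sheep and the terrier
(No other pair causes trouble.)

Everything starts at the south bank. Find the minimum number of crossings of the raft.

impossible

Following every safe sequence of crossings from the start, the most of the 6 that can be at the north bank as the raft arrives there on crossings 1, 3, 5 is 1, 2, 3 respectively; the best ever achieved is 3 of 6.
From crossing 7 on, no configuration arises that was not already reachable earlier: only 22 distinct safe configurations (who is on which side, and where the raft is) can ever be reached, none of them has everyone across, and every continuation just revisits them. So no valid plan exists.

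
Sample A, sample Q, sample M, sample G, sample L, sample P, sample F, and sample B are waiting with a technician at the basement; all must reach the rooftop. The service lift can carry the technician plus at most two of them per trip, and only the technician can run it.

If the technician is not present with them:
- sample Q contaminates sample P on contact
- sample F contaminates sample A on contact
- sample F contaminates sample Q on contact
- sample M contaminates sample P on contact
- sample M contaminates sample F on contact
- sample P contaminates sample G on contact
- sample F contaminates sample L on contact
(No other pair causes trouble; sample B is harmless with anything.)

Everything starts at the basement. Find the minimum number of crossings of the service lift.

9

Counting alone: the technician can take at most 2 across per trip to the rooftop, so moving all 8 needs at least 4 loaded trips out, with a return between consecutive ones — at least 7 crossings.
The safety rule pushes this higher. Following every safe sequence of crossings, the most of the 8 that can be at the rooftop as the service lift arrives there on crossing 7 is 6 — never all 8.
So no plan with fewer than 9 crossings exists, and this one achieves 9:
1. Technician goes to the rooftop with sample F and sample P.  [the basement: sample A, sample B, sample G, sample L, sample M, sample Q | the rooftop: sample F, sample P]
2. Technician goes back to the basement alone.  [the basement: sample A, sample B, sample G, sample L, sample M, sample Q | the rooftop: sample F, sample P]
3. Technician goes to the rooftop with sample A and sample L.  [the basement: sample B, sample G, sample M, sample Q | the rooftop: sample A, sample F, sample L, sample P]
4. Technician goes back to the basement with sample F.  [the basement: sample B, sample F, sample G, sample M, sample Q | the rooftop: sample A, sample L, sample P]
5. Technician goes to the rooftop with sample M and sample Q.  [the basement: sample B, sample F, sample G | the rooftop: sample A, sample L, sample M, sample P, sample Q]
6. Technician goes back to the basement with sample P.  [the basement: sample B, sample F, sample G, sample P | the rooftop: sample A, sample L, sample M, sample Q]
7. Technician goes to the rooftop with sample B and sample G.  [the basement: sample F, sample P | the rooftop: sample A, sample B, sample G, sample L, sample M, sample Q]
8. Technician goes back to the basement alone.  [the basement: sample F, sample P | the rooftop: sample A, sample B, sample G, sample L, sample M, sample Q]
9. Technician goes to the rooftop with sample F and sample P.  [the basement: — | the rooftop: sample A, sample B, sample F, sample G, sample L, sample M, sample P, sample Q]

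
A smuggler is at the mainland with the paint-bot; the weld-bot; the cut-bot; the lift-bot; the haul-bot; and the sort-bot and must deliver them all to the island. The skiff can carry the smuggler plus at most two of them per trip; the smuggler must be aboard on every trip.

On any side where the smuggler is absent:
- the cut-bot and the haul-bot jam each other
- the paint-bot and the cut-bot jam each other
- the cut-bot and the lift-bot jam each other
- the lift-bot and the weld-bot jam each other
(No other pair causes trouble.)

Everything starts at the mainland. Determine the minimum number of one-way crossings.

Counting alone: the smuggler can take at most 2 across per trip to the island, so moving all 6 needs at least 3 loaded trips out, with a return between consecutive ones — at least 5 crossings.
The safety rule pushes this higher. Following every safe sequence of crossings, the most of the 6 that can be at the island as the skiff arrives there on crossing 5 is 5 — never all 6.
So no plan with fewer than 7 crossings exists, and this one achieves 7:
1. Smuggler goes to the island with the cut-bot and the weld-bot.  [the mainland: the haul-bot, the lift-bot, the paint-bot, the sort-bot | the island: the cut-bot, the weld-bot]
2. Smuggler goes back to the mainland alone.  [the mainland: the haul-bot, the lift-bot, the paint-bot, the sort-bot | the island: the cut-bot, the weld-bot]
3. Smuggler goes to the island with the sort-bot.  [the mainland: the haul-bot, the lift-bot, the paint-bot | the island: the cut-bot, the sort-bot, the weld-bot]
4. Smuggler goes back to the mainland alone.  [the mainland: the haul-bot, the lift-bot, the paint-bot | the island: the cut-bot, the sort-bot, the weld-bot]
5. Smuggler goes to the island with the haul-bot and the paint-bot.  [the mainland: the lift-bot | the island: the cut-bot, the haul-bot, the paint-bot, the sort-bot, the weld-bot]
6. Smuggler goes back to the mainland with the cut-bot.  [the mainland: the cut-bot, the lift-bot | the island: the haul-bot, the paint-bot, the sort-bot, the weld-bot]
7. Smuggler goes to the island with the cut-bot and the lift-bot.  [the mainland: — | the island: the cut-bot, the haul-bot, the lift-bot, the paint-bot, the sort-bot, the weld-bot]

7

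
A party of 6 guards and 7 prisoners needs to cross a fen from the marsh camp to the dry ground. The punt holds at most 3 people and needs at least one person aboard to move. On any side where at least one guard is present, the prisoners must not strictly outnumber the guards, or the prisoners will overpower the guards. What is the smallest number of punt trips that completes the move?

The prisoners already outnumber the guards at the marsh camp before anyone moves, so the starting position itself is disallowed.

impossible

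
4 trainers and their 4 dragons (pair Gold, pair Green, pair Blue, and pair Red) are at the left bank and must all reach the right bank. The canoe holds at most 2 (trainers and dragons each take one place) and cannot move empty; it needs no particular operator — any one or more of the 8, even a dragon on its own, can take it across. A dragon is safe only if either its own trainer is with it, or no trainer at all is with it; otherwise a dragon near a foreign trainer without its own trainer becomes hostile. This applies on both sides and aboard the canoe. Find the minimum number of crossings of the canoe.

impossible

Following every safe sequence of crossings from the start, the most of the 8 that can be at the right bank as the canoe arrives there on crossings 1, 3, 5 is 2, 3, 4 respectively; the best ever achieved is 4 of 8.
From crossing 7 on, no configuration arises that was not already reachable earlier: only 44 distinct safe configurations (who is on which side, and where the canoe is) can ever be reached, none of them has everyone across, and every continuation just revisits them. So no valid plan exists.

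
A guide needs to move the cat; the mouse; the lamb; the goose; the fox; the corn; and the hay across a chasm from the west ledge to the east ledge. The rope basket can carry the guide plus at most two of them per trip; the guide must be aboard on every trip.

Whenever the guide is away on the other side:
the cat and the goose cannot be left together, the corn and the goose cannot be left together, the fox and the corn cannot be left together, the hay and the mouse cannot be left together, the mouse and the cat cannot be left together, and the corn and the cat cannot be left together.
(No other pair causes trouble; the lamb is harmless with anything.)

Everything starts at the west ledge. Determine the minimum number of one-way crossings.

Whatever the first load, the items left behind include a forbidden pair without the guide. No opening move is safe, so no plan exists.

impossible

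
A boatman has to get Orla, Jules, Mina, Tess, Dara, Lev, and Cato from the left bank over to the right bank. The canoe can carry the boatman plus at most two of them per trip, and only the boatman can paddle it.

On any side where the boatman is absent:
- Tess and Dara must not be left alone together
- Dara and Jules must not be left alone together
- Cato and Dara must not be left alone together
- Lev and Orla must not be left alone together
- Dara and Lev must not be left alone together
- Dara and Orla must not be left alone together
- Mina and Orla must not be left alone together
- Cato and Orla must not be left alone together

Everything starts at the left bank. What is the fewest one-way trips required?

11

Counting alone: the boatman can take at most 2 across per trip to the right bank, so moving all 7 needs at least 4 loaded trips out, with a return between consecutive ones — at least 7 crossings.
The safety rule pushes this higher. Following every safe sequence of crossings, the most of the 7 that can be at the right bank as the canoe arrives there on crossings 7, 9 is 5, 6 respectively — never all 7.
So no plan with fewer than 11 crossings exists, and this one achieves 11:
1. Boatman goes to the right bank with Dara and Orla.
2. Boatman goes back to the left bank with Orla.
3. Boatman goes to the right bank with Jules and Orla.
4. Boatman goes back to the left bank with Dara.
5. Boatman goes to the right bank with Dara and Tess.
6. Boatman goes back to the left bank with Dara.
7. Boatman goes to the right bank with Cato and Lev.
8. Boatman goes back to the left bank with Orla.
9. Boatman goes to the right bank with Mina and Orla.
10. Boatman goes back to the left bank with Orla.
11. Boatman goes to the right bank with Dara and Orla.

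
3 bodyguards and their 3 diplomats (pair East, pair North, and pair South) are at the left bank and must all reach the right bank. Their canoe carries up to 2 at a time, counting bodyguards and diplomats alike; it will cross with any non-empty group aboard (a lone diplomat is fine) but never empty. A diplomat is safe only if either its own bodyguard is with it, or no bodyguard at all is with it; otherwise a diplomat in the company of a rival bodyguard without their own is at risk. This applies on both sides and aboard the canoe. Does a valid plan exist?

Yes

1. bodyguard East and diplomat East cross → the right bank.
2. bodyguard East crosses ← the left bank.
3. diplomat North and diplomat South cross → the right bank.
4. diplomat East crosses ← the left bank.
5. bodyguard North and bodyguard South cross → the right bank.
6. bodyguard North and diplomat North cross ← the left bank.
7. bodyguard East and bodyguard North cross → the right bank.
8. diplomat South crosses ← the left bank.
9. diplomat East and diplomat North cross → the right bank.
10. bodyguard South crosses ← the left bank.
11. bodyguard South and diplomat South cross → the right bank.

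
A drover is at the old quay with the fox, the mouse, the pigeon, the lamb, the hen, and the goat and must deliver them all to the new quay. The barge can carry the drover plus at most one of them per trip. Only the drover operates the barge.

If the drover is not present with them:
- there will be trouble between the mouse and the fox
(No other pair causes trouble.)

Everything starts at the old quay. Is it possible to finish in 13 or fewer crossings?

Yes

Yes — this plan uses 11 crossings (≤ 13):
1. Drover goes to the new quay with the fox.
2. Drover goes back to the old quay alone.
3. Drover goes to the new quay with the pigeon.
4. Drover goes back to the old quay alone.
5. Drover goes to the new quay with the lamb.
6. Drover goes back to the old quay alone.
7. Drover goes to the new quay with the hen.
8. Drover goes back to the old quay alone.
9. Drover goes to the new quay with the goat.
10. Drover goes back to the old quay alone.
11. Drover goes to the new quay with the mouse.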